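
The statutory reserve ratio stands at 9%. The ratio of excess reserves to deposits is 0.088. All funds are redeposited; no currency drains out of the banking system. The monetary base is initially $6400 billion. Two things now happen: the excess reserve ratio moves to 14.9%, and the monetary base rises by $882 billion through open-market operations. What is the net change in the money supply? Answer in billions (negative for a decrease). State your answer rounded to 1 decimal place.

Before: m₁ = 1 / (0.09 + 0.088) ≈ 5.617978, MB₁ = 6400, so M₁ = 5.617978 × 6400 = 35955.0592 billion.
After: m₂ = 1 / (0.09 + 0.149) ≈ 4.184100, MB₂ = 6400 + 882 = 7282, so M₂ = 4.184100 × 7282 = 30468.6162 billion.
ΔM = M₂ − M₁ = 30468.6162 − 35955.0592 = -5486.443 billion.

-5486.4 billion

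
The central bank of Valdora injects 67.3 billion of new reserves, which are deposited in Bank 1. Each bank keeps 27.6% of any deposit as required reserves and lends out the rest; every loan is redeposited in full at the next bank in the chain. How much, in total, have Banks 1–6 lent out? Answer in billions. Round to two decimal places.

151.11 billion

Bank i lends (1 − rr)^i of the original deposit: Bank 1 lends 67.3·0.7240 = 48.7252, Bank 2 lends 67.3·0.7240² ≈ 35.2770, and so on.
Summing a geometric series: total = 67.3·[0.7240·(1 − 0.7240^6) / (1 − 0.7240)] ≈ 151.1147 billion.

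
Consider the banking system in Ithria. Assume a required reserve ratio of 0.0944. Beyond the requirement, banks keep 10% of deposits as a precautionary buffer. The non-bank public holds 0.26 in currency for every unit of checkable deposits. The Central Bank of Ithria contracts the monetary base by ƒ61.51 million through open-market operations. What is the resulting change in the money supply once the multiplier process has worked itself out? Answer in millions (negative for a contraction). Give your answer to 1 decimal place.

-170.6 million

The money multiplier is m = (1 + c) / (rr + e + c) = (1 + 0.26) / (0.0944 + 0.1 + 0.26) ≈ 2.7729.
The sale removes 61.51 million of base, so ΔM = m × ΔMB = 2.7729 × (−61.51) ≈ -170.5611 million.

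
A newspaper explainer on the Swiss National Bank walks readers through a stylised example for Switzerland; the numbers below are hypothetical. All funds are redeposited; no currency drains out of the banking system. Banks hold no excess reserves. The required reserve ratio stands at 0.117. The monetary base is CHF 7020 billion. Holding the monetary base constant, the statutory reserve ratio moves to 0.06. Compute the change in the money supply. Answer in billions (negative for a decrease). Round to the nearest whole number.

Initially m₁ = 1 / (0.117) ≈ 8.54701, so M₁ = 8.54701 × 7020 = 60000.0102 billion.
After the change m₂ = 1 / (0.06) ≈ 16.66667, so M₂ = 16.66667 × 7020 = 117000.0234 billion.
ΔM = M₂ − M₁ = 117000.0234 − 60000.0102 = 57000.0132 billion.

CHF 57000 billion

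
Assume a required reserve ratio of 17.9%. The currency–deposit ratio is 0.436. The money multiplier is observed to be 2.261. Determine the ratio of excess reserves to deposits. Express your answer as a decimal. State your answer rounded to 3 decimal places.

0.020

Using m = 2.261. Since m = (1 + c)/(c + rr + e), the denominator satisfies c + rr + e = (1 + c)/m = (1 + 0.436) / 2.261 ≈ 0.635117.
With c = 0.436 and rr = 0.179, the ratio of excess reserves to deposits is 0.635117 − 0.436 − 0.179 = 0.020117.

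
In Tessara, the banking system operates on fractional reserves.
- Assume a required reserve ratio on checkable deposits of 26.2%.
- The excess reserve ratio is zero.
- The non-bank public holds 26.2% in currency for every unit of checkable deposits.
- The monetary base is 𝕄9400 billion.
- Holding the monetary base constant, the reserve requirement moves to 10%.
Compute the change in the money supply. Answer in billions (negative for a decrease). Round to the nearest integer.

𝕄10131 billion

Initially m₁ = (1 + 0.262) / (0.262 + 0.262) ≈ 2.40840, so M₁ = 2.40840 × 9400 = 22638.96 billion.
After the change m₂ = (1 + 0.262) / (0.1 + 0.262) ≈ 3.48619, so M₂ = 3.48619 × 9400 = 32770.186 billion.
ΔM = M₂ − M₁ = 32770.186 − 22638.96 = 10131.226 billion.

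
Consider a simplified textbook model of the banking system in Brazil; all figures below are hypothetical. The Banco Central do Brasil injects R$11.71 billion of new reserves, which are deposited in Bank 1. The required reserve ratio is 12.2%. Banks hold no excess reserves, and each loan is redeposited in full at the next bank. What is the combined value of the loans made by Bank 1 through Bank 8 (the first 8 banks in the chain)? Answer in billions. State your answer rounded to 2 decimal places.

Bank i lends (1 − rr)^i of the original deposit: Bank 1 lends 11.71·0.8780 ≈ 10.2814, Bank 2 lends 11.71·0.8780² ≈ 9.0271, and so on.
Summing a geometric series: total = 11.71·[0.8780·(1 − 0.8780^8) / (1 − 0.8780)] ≈ 54.5126 billion.

R$54.51 billion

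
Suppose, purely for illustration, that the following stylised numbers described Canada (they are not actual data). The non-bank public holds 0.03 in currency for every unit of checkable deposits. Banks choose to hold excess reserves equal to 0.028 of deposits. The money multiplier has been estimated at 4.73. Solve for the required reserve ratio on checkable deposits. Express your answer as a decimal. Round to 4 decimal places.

0.1598

Using m = 4.73. Since m = (1 + c)/(c + rr + e), the denominator satisfies c + rr + e = (1 + c)/m = (1 + 0.03) / 4.73 ≈ 0.217759.
With c = 0.03 and e = 0.028, the required reserve ratio on checkable deposits is 0.217759 − 0.03 − 0.028 = 0.159759.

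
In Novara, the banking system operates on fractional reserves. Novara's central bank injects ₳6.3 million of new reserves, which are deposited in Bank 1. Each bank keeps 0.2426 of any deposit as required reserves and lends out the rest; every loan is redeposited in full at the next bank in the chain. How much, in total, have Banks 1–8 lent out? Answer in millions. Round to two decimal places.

Bank i lends (1 − rr)^i of the original deposit: Bank 1 lends 6.3·0.7574 ≈ 4.7716, Bank 2 lends 6.3·0.7574² ≈ 3.6140, and so on.
Summing a geometric series: total = 6.3·[0.7574·(1 − 0.7574^8) / (1 − 0.7574)] ≈ 17.5387 million.

₳17.54 million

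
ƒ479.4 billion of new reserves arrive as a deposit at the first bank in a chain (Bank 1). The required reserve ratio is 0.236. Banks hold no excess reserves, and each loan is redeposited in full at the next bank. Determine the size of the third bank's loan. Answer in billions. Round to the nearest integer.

Each bank lends a fraction (1 − rr) = 0.7640 of the deposit it receives, so Bank 3 receives 479.4·0.7640^2 and lends 479.4·0.7640^3 ≈ 213.7854 billion.

ƒ214 billion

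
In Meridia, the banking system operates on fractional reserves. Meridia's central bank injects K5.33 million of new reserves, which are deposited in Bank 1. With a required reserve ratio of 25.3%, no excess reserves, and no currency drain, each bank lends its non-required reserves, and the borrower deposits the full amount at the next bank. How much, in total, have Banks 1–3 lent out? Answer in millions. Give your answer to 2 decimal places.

K9.18 million

Bank i lends (1 − rr)^i of the original deposit: Bank 1 lends 5.33·0.7470 ≈ 3.9815, Bank 2 lends 5.33·0.7470² ≈ 2.9742, and so on.
Summing a geometric series: total = 5.33·[0.7470·(1 − 0.7470^3) / (1 − 0.7470)] ≈ 9.1774 million.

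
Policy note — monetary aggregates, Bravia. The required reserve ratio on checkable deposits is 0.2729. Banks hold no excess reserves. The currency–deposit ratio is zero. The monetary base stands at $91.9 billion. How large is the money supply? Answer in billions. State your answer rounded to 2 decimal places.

$336.75 billion

With no currency drain or excess reserves, the money multiplier is m = 1/rr = 1/0.2729 ≈ 3.66435.
Money supply M = m × MB = 3.66435 × 91.9 ≈ 336.7538 billion.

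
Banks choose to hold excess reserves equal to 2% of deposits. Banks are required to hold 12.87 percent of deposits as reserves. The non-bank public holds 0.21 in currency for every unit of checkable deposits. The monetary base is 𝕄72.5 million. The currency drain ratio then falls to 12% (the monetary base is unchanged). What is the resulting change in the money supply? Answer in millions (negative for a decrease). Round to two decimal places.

𝕄57.63 million

Initially m₁ = (1 + 0.21) / (0.1287 + 0.02 + 0.21) ≈ 3.37329, so M₁ = 3.37329 × 72.5 ≈ 244.5635 million.
After the change m₂ = (1 + 0.12) / (0.1287 + 0.02 + 0.12) ≈ 4.16822, so M₂ = 4.16822 × 72.5 ≈ 302.1959 million.
ΔM = M₂ − M₁ = 302.1959 − 244.5635 = 57.6324 million.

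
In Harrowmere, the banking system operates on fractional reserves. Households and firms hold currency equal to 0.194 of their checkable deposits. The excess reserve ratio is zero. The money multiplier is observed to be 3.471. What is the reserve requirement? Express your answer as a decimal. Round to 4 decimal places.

Using m = 3.471. Since m = (1 + c)/(c + rr + e), the denominator satisfies c + rr + e = (1 + c)/m = (1 + 0.194) / 3.471 ≈ 0.343993.
With c = 0.194 and e = 0, the reserve requirement is 0.343993 − 0.194 − 0 = 0.149993.

0.1500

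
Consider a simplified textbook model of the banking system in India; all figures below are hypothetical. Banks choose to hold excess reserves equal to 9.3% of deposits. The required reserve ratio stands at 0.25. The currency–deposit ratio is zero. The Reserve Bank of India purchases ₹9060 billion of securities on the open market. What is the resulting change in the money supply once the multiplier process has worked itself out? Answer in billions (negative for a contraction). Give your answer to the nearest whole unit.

₹26414 billion

The money multiplier is m = 1 / (rr + e) = 1 / (0.25 + 0.093) ≈ 2.91545.
The purchase adds 9060 billion of base, so ΔM = m × ΔMB = 2.91545 × (+9060) = 26413.977 billion.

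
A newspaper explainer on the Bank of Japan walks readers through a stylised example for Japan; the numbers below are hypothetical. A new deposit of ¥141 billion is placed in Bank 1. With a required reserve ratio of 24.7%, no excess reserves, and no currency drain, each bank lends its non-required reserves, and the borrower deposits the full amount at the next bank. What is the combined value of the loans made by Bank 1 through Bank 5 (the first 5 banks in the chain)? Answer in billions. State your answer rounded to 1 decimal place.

¥325.8 billion

Bank i lends (1 − rr)^i of the original deposit: Bank 1 lends 141·0.7530 = 106.1730, Bank 2 lends 141·0.7530² ≈ 79.9483, and so on.
Summing a geometric series: total = 141·[0.7530·(1 − 0.7530^5) / (1 − 0.7530)] ≈ 325.7882 billion.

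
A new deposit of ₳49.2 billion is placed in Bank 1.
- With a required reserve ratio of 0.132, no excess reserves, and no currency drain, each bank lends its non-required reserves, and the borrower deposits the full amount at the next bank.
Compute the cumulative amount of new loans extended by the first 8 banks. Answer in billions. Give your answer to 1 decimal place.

₳219.3 billion

Bank i lends (1 − rr)^i of the original deposit: Bank 1 lends 49.2·0.8680 = 42.7056, Bank 2 lends 49.2·0.8680² ≈ 37.0685, and so on.
Summing a geometric series: total = 49.2·[0.8680·(1 − 0.8680^8) / (1 − 0.8680)] ≈ 219.2790 billion.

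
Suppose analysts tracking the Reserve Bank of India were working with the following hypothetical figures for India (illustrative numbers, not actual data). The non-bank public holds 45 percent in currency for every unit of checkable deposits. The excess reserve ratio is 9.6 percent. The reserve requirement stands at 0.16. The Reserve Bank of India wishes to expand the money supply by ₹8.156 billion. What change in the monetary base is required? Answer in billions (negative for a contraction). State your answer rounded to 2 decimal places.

₹3.97 billion

The money multiplier is m = (1 + c) / (rr + e + c) = (1 + 0.45) / (0.16 + 0.096 + 0.45) ≈ 2.0538.
ΔMB = ΔM / m = (+8.156) / 2.0538 ≈ 3.9712 billion.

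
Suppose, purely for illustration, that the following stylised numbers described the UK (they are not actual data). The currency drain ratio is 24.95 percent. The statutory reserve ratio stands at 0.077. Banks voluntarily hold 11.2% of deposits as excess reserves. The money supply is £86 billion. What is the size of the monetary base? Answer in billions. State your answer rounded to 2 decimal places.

The money multiplier is m = (1 + c) / (rr + e + c) = (1 + 0.2495) / (0.077 + 0.112 + 0.2495) ≈ 2.84949.
MB = M / m = 86 / 2.84949 ≈ 30.1808 billion.

£30.18 billion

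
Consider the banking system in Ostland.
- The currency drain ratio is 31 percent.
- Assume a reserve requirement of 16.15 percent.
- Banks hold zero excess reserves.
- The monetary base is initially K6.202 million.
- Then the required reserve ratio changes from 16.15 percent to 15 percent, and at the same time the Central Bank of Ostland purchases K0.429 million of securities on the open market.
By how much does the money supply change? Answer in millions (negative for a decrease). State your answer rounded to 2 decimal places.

K1.65 million

Before: m₁ = (1 + 0.31) / (0.1615 + 0.31) ≈ 2.7784, MB₁ = 6.202, so M₁ = 2.7784 × 6.202 ≈ 17.2316 million.
After: m₂ = (1 + 0.31) / (0.15 + 0.31) ≈ 2.8478, MB₂ = 6.202 + 0.429 = 6.631, so M₂ = 2.8478 × 6.631 ≈ 18.8838 million.
ΔM = M₂ − M₁ = 18.8838 − 17.2316 = 1.6522 million.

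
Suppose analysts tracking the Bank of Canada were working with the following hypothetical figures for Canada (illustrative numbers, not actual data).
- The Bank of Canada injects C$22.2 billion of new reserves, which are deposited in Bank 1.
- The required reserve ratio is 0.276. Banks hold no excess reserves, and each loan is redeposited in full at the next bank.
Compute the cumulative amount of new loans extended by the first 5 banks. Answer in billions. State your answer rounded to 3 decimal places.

C$46.650 billion

Bank i lends (1 − rr)^i of the original deposit: Bank 1 lends 22.2·0.7240 = 16.0728, Bank 2 lends 22.2·0.7240² ≈ 11.6367, and so on.
Summing a geometric series: total = 22.2·[0.7240·(1 − 0.7240^5) / (1 − 0.7240)] ≈ 46.6503 billion.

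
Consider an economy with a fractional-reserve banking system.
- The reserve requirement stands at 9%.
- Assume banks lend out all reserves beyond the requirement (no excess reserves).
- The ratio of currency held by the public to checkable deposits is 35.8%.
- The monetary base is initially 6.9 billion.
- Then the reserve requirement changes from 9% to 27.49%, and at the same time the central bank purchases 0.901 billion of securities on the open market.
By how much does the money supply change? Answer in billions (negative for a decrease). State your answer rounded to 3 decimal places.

-4.177 billion

Before: m₁ = (1 + 0.358) / (0.09 + 0.358) = 3.03125, MB₁ = 6.9, so M₁ = 3.03125 × 6.9 ≈ 20.9156 billion.
After: m₂ = (1 + 0.358) / (0.2749 + 0.358) ≈ 2.14568, MB₂ = 6.9 + 0.901 = 7.801, so M₂ = 2.14568 × 7.801 ≈ 16.7384 billion.
ΔM = M₂ − M₁ = 16.7384 − 20.9156 = -4.1772 billion.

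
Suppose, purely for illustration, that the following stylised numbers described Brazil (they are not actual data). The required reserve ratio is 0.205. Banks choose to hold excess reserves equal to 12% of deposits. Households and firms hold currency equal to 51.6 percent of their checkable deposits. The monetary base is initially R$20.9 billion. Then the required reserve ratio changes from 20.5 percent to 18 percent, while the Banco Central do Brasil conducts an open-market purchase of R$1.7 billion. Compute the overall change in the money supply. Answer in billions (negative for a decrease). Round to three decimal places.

Before: m₁ = (1 + 0.516) / (0.205 + 0.12 + 0.516) ≈ 1.802616, MB₁ = 20.9, so M₁ = 1.802616 × 20.9 ≈ 37.6747 billion.
After: m₂ = (1 + 0.516) / (0.18 + 0.12 + 0.516) ≈ 1.857843, MB₂ = 20.9 + 1.7 = 22.6, so M₂ = 1.857843 × 22.6 ≈ 41.9873 billion.
ΔM = M₂ − M₁ = 41.9873 − 37.6747 = 4.3126 billion.

R$4.313 billion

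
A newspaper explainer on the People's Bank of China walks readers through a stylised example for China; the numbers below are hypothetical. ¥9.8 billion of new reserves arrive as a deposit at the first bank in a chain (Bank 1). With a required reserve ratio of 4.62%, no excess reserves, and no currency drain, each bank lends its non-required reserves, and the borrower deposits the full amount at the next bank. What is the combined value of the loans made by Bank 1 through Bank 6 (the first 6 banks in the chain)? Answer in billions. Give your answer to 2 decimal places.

¥49.99 billion

Bank i lends (1 − rr)^i of the original deposit: Bank 1 lends 9.8·0.9538 ≈ 9.3472, Bank 2 lends 9.8·0.9538² ≈ 8.9154, and so on.
Summing a geometric series: total = 9.8·[0.9538·(1 − 0.9538^6) / (1 − 0.9538)] ≈ 49.9913 billion.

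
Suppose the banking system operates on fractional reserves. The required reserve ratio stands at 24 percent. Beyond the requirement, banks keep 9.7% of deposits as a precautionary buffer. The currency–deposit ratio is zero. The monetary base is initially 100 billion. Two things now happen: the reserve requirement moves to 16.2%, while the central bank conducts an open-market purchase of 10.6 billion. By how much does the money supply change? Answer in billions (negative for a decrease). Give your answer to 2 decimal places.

Before: m₁ = 1 / (0.24 + 0.097) ≈ 2.967359, MB₁ = 100, so M₁ = 2.967359 × 100 = 296.7359 billion.
After: m₂ = 1 / (0.162 + 0.097) ≈ 3.861004, MB₂ = 100 + 10.6 = 110.6, so M₂ = 3.861004 × 110.6 ≈ 427.027 billion.
ΔM = M₂ − M₁ = 427.027 − 296.7359 = 130.2911 billion.

130.29 billion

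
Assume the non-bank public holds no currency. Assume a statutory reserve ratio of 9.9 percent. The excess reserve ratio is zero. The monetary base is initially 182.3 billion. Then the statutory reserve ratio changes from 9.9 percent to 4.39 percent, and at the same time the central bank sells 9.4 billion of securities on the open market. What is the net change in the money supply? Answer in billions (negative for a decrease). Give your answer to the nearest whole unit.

2097 billion

Before: m₁ = 1 / (0.099) ≈ 10.1010, MB₁ = 182.3, so M₁ = 10.1010 × 182.3 = 1841.4123 billion.
After: m₂ = 1 / (0.0439) ≈ 22.7790, MB₂ = 182.3 − 9.4 = 172.9, so M₂ = 22.7790 × 172.9 = 3938.4891 billion.
ΔM = M₂ − M₁ = 3938.4891 − 1841.4123 = 2097.0768 billion.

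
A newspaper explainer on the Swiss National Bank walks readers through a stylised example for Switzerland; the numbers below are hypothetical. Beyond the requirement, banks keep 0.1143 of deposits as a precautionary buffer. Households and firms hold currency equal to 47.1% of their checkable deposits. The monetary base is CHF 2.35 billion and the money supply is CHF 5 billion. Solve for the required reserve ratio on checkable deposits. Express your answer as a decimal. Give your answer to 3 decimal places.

0.106

Using m = M/MB = 5/2.35 ≈ 2.127660. Since m = (1 + c)/(c + rr + e), the denominator satisfies c + rr + e = (1 + c)/m = (1 + 0.471) / 2.127660 ≈ 0.691370.
With c = 0.471 and e = 0.1143, the required reserve ratio on checkable deposits is 0.691370 − 0.471 − 0.1143 = 0.10607.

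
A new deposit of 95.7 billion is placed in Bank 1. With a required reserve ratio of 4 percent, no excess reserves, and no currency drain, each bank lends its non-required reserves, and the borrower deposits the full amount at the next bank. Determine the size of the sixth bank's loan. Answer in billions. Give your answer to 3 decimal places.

74.910 billion

Each bank lends a fraction (1 − rr) = 0.9600 of the deposit it receives, so Bank 6 receives 95.7·0.9600^5 and lends 95.7·0.9600^6 ≈ 74.9099 billion.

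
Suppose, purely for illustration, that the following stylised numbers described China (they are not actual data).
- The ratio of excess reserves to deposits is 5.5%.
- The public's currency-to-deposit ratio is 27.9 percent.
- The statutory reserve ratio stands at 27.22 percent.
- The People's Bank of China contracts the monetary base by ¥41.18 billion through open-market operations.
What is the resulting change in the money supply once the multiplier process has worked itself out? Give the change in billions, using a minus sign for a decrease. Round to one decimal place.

The money multiplier is m = (1 + c) / (rr + e + c) = (1 + 0.279) / (0.2722 + 0.055 + 0.279) ≈ 2.1099.
The sale removes 41.18 billion of base, so ΔM = m × ΔMB = 2.1099 × (−41.18) ≈ -86.8857 billion.

-86.9 billion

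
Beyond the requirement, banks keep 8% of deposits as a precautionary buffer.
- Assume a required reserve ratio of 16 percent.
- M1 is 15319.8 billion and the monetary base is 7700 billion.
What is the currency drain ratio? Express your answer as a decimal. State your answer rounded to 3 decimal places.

Using m = M/MB = 15319.8/7700 ≈ 1.989584. From m = (1 + c)/(c + rr + e), rearranging gives 1 + c = m·(c + rr + e), so c·(1 − m) = m·(rr + e) − 1.
Hence c = [m·(rr + e) − 1]/(1 − m) = [1.989584 × (0.16 + 0.08) − 1] / (1 − 1.989584) ≈ 0.527999.

0.528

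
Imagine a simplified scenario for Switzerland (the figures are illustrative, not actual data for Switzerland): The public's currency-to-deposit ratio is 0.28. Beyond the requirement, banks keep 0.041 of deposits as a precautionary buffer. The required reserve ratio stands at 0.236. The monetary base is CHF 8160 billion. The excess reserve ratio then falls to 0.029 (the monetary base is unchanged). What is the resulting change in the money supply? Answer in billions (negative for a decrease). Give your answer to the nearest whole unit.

CHF 413 billion

Initially m₁ = (1 + 0.28) / (0.236 + 0.041 + 0.28) ≈ 2.29803, so M₁ = 2.29803 × 8160 = 18751.9248 billion.
After the change m₂ = (1 + 0.28) / (0.236 + 0.029 + 0.28) ≈ 2.34862, so M₂ = 2.34862 × 8160 = 19164.7392 billion.
ΔM = M₂ − M₁ = 19164.7392 − 18751.9248 = 412.8144 billion.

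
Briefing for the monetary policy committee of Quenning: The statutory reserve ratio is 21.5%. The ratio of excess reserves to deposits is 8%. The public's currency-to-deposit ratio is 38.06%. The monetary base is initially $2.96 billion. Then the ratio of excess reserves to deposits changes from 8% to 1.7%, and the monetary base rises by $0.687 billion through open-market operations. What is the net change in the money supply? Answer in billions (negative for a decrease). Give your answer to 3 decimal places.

$2.170 billion

Before: m₁ = (1 + 0.3806) / (0.215 + 0.08 + 0.3806) ≈ 2.04352, MB₁ = 2.96, so M₁ = 2.04352 × 2.96 ≈ 6.0488 billion.
After: m₂ = (1 + 0.3806) / (0.215 + 0.017 + 0.3806) ≈ 2.25367, MB₂ = 2.96 + 0.687 = 3.647, so M₂ = 2.25367 × 3.647 ≈ 8.2191 billion.
ΔM = M₂ − M₁ = 8.2191 − 6.0488 = 2.1703 billion.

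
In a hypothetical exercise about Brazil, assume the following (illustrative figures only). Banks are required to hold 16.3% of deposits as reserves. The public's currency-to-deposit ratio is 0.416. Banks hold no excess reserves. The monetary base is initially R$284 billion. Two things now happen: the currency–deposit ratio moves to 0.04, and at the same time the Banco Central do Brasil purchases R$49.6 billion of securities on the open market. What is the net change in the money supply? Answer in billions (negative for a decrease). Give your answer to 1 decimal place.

R$1014.5 billion

Before: m₁ = (1 + 0.416) / (0.163 + 0.416) ≈ 2.44560, MB₁ = 284, so M₁ = 2.44560 × 284 = 694.5504 billion.
After: m₂ = (1 + 0.04) / (0.163 + 0.04) ≈ 5.12315, MB₂ = 284 + 49.6 = 333.6, so M₂ = 5.12315 × 333.6 ≈ 1709.0828 billion.
ΔM = M₂ − M₁ = 1709.0828 − 694.5504 = 1014.5324 billion.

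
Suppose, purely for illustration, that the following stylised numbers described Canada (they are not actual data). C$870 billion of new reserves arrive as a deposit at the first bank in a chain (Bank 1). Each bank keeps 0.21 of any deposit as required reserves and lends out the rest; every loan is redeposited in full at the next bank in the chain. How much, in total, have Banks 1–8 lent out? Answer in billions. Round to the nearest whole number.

C$2776 billion

Bank i lends (1 − rr)^i of the original deposit: Bank 1 lends 870·0.7900 = 687.3000, Bank 2 lends 870·0.7900² = 542.9670, and so on.
Summing a geometric series: total = 870·[0.7900·(1 − 0.7900^8) / (1 − 0.7900)] ≈ 2776.3291 billion.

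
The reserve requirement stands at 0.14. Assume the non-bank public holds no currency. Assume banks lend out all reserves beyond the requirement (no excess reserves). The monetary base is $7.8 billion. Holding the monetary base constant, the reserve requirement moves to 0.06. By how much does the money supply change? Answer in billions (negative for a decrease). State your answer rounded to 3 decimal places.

$74.286 billion

Initially m₁ = 1 / (0.14) ≈ 7.14286, so M₁ = 7.14286 × 7.8 ≈ 55.7143 billion.
After the change m₂ = 1 / (0.06) ≈ 16.66667, so M₂ = 16.66667 × 7.8 ≈ 130 billion.
ΔM = M₂ − M₁ = 130 − 55.7143 = 74.2857 billion.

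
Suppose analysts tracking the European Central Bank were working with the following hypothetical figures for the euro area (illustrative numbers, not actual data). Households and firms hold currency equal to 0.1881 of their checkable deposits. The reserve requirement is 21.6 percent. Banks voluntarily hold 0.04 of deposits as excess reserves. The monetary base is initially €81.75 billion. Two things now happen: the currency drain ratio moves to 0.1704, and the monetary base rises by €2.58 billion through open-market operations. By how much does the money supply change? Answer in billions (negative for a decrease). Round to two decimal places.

Before: m₁ = (1 + 0.1881) / (0.216 + 0.04 + 0.1881) ≈ 2.67530, MB₁ = 81.75, so M₁ = 2.67530 × 81.75 ≈ 218.7058 billion.
After: m₂ = (1 + 0.1704) / (0.216 + 0.04 + 0.1704) ≈ 2.74484, MB₂ = 81.75 + 2.58 = 84.33, so M₂ = 2.74484 × 84.33 ≈ 231.4724 billion.
ΔM = M₂ − M₁ = 231.4724 − 218.7058 = 12.7666 billion.

€12.77 billion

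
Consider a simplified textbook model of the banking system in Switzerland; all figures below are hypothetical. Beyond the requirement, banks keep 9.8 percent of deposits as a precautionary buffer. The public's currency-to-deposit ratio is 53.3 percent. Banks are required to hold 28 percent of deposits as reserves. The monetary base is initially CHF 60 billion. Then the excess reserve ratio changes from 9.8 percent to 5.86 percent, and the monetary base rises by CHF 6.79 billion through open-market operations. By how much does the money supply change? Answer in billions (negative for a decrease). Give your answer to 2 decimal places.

CHF 16.51 billion

Before: m₁ = (1 + 0.533) / (0.28 + 0.098 + 0.533) ≈ 1.68277, MB₁ = 60, so M₁ = 1.68277 × 60 = 100.9662 billion.
After: m₂ = (1 + 0.533) / (0.28 + 0.0586 + 0.533) ≈ 1.75883, MB₂ = 60 + 6.79 = 66.79, so M₂ = 1.75883 × 66.79 ≈ 117.4723 billion.
ΔM = M₂ − M₁ = 117.4723 − 100.9662 = 16.5061 billion.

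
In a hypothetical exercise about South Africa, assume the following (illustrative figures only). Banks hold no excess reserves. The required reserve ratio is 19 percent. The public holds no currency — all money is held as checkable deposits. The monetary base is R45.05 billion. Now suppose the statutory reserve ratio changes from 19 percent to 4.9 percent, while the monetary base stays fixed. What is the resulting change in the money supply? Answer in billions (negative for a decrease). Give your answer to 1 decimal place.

R682.3 billion

Initially m₁ = 1 / (0.19) ≈ 5.2632, so M₁ = 5.2632 × 45.05 ≈ 237.1072 billion.
After the change m₂ = 1 / (0.049) ≈ 20.4082, so M₂ = 20.4082 × 45.05 ≈ 919.3894 billion.
ΔM = M₂ − M₁ = 919.3894 − 237.1072 = 682.2822 billion.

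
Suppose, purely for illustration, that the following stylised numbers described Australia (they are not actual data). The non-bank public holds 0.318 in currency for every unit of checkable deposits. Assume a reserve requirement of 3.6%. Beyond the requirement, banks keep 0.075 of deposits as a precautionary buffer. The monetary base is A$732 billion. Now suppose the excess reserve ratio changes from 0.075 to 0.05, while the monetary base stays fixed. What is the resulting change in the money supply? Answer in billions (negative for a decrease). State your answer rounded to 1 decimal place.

Initially m₁ = (1 + 0.318) / (0.036 + 0.075 + 0.318) ≈ 3.07226, so M₁ = 3.07226 × 732 ≈ 2248.8943 billion.
After the change m₂ = (1 + 0.318) / (0.036 + 0.05 + 0.318) ≈ 3.26238, so M₂ = 3.26238 × 732 ≈ 2388.0622 billion.
ΔM = M₂ − M₁ = 2388.0622 − 2248.8943 = 139.1679 billion.

A$139.2 billion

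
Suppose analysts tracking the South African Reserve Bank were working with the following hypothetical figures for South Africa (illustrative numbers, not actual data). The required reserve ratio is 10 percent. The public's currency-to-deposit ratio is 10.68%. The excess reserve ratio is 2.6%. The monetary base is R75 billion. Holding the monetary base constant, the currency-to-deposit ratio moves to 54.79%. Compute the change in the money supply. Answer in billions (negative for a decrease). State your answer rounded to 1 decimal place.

-184.3 billion

Initially m₁ = (1 + 0.1068) / (0.1 + 0.026 + 0.1068) ≈ 4.7543, so M₁ = 4.7543 × 75 = 356.5725 billion.
After the change m₂ = (1 + 0.5479) / (0.1 + 0.026 + 0.5479) ≈ 2.2969, so M₂ = 2.2969 × 75 = 172.2675 billion.
ΔM = M₂ − M₁ = 172.2675 − 356.5725 = -184.305 billion.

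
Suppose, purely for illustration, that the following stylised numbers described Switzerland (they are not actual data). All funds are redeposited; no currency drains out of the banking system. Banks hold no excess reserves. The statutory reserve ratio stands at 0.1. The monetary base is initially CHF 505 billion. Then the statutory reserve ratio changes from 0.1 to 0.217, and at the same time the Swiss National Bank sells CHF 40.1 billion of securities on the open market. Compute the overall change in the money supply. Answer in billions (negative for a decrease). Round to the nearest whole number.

-2908 billion

Before: m₁ = 1 / (0.1) = 10, MB₁ = 505, so M₁ = 10 × 505 = 5050 billion.
After: m₂ = 1 / (0.217) ≈ 4.6083, MB₂ = 505 − 40.1 = 464.9, so M₂ = 4.6083 × 464.9 ≈ 2142.3987 billion.
ΔM = M₂ − M₁ = 2142.3987 − 5050 = -2907.6013 billion.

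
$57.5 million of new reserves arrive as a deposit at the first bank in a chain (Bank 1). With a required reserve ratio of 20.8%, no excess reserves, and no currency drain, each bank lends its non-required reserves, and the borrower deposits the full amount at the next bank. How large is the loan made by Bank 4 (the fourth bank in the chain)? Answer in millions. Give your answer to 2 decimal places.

$22.62 million

Each bank lends a fraction (1 − rr) = 0.7920 of the deposit it receives, so Bank 4 receives 57.5·0.7920^3 and lends 57.5·0.7920^4 ≈ 22.6240 million.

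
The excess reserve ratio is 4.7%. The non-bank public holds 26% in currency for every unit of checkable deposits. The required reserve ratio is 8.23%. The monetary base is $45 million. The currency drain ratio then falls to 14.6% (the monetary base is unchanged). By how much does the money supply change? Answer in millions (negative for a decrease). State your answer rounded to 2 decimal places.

Initially m₁ = (1 + 0.26) / (0.0823 + 0.047 + 0.26) ≈ 3.23658, so M₁ = 3.23658 × 45 = 145.6461 million.
After the change m₂ = (1 + 0.146) / (0.0823 + 0.047 + 0.146) ≈ 4.16273, so M₂ = 4.16273 × 45 ≈ 187.3228 million.
ΔM = M₂ − M₁ = 187.3228 − 145.6461 = 41.6767 million.

$41.68 million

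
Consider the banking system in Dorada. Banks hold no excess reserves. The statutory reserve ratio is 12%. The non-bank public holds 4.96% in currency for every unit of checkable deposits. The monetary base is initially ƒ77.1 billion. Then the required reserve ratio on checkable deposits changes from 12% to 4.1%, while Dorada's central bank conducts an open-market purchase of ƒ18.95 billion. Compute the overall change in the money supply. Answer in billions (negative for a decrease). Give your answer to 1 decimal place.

ƒ635.6 billion

Before: m₁ = (1 + 0.0496) / (0.12 + 0.0496) ≈ 6.1887, MB₁ = 77.1, so M₁ = 6.1887 × 77.1 ≈ 477.1488 billion.
After: m₂ = (1 + 0.0496) / (0.041 + 0.0496) ≈ 11.5850, MB₂ = 77.1 + 18.95 = 96.05, so M₂ = 11.5850 × 96.05 ≈ 1112.7393 billion.
ΔM = M₂ − M₁ = 1112.7393 − 477.1488 = 635.5905 billion.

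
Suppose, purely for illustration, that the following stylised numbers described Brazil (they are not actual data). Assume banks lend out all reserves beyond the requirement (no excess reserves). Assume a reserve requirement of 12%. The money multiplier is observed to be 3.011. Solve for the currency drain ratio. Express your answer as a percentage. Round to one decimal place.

Using m = 3.011. From m = (1 + c)/(c + rr + e), rearranging gives 1 + c = m·(c + rr + e), so c·(1 − m) = m·(rr + e) − 1.
Hence c = [m·(rr + e) − 1]/(1 − m) = [3.011 × (0.12 + 0) − 1] / (1 − 3.011) ≈ 0.317593.

31.8%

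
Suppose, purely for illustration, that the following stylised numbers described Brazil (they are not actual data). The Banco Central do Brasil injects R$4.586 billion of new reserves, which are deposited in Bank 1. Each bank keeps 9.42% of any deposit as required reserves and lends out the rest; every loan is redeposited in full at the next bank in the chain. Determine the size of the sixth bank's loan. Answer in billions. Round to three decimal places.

R$2.533 billion

Each bank lends a fraction (1 − rr) = 0.9058 of the deposit it receives, so Bank 6 receives 4.586·0.9058^5 and lends 4.586·0.9058^6 ≈ 2.5330 billion.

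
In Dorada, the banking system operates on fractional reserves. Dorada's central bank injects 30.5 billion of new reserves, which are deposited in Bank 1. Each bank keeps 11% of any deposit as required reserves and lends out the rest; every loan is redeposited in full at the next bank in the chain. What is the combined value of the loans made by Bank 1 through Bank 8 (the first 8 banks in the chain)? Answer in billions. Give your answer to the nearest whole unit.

150 billion

Bank i lends (1 − rr)^i of the original deposit: Bank 1 lends 30.5·0.8900 = 27.1450, Bank 2 lends 30.5·0.8900² ≈ 24.1591, and so on.
Summing a geometric series: total = 30.5·[0.8900·(1 − 0.8900^8) / (1 − 0.8900)] ≈ 149.6285 billion.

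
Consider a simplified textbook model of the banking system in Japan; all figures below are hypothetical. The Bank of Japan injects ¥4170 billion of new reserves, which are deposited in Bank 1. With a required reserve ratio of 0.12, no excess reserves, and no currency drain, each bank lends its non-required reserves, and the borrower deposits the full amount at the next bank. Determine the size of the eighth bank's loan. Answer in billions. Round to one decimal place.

¥1499.7 billion

Each bank lends a fraction (1 − rr) = 0.8800 of the deposit it receives, so Bank 8 receives 4170·0.8800^7 and lends 4170·0.8800^8 ≈ 1499.6760 billion.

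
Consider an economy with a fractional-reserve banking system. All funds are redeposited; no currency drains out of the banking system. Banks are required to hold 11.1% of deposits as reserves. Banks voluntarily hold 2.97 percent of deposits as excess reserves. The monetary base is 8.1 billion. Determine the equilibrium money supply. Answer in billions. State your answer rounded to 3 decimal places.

57.569 billion

The money multiplier is m = 1 / (rr + e) = 1 / (0.111 + 0.0297) ≈ 7.10732.
So M = m × MB = 7.10732 × 8.1 ≈ 57.5693 billion.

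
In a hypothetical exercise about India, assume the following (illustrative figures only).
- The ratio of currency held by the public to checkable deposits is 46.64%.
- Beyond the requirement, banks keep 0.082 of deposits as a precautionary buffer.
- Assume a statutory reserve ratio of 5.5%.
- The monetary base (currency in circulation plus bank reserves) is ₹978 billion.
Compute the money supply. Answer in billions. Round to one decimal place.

₹2376.8 billion

The money multiplier is m = (1 + c) / (rr + e + c) = (1 + 0.4664) / (0.055 + 0.082 + 0.4664) ≈ 2.43023.
So M = m × MB = 2.43023 × 978 ≈ 2376.7649 billion.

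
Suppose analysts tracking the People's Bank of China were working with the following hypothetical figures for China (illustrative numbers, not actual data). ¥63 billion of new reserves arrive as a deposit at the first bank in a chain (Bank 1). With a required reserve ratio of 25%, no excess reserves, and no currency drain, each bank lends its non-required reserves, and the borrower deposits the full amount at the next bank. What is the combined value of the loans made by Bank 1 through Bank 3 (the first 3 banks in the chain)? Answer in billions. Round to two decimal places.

¥109.27 billion

Bank i lends (1 − rr)^i of the original deposit: Bank 1 lends 63·0.7500 = 47.2500, Bank 2 lends 63·0.7500² = 35.4375, and so on.
Summing a geometric series: total = 63·[0.7500·(1 − 0.7500^3) / (1 − 0.7500)] ≈ 109.2656 billion.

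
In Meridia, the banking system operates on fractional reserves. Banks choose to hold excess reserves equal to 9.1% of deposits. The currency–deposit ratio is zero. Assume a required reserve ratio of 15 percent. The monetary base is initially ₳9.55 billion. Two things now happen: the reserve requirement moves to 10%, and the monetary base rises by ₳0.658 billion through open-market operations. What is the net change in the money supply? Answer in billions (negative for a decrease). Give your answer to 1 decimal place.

₳13.8 billion

Before: m₁ = 1 / (0.15 + 0.091) ≈ 4.1494, MB₁ = 9.55, so M₁ = 4.1494 × 9.55 ≈ 39.6268 billion.
After: m₂ = 1 / (0.1 + 0.091) ≈ 5.2356, MB₂ = 9.55 + 0.658 = 10.208, so M₂ = 5.2356 × 10.208 ≈ 53.445 billion.
ΔM = M₂ − M₁ = 53.445 − 39.6268 = 13.8182 billion.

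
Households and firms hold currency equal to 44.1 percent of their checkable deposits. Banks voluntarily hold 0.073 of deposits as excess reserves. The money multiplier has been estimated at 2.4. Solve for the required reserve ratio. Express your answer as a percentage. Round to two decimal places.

Using m = 2.4. Since m = (1 + c)/(c + rr + e), the denominator satisfies c + rr + e = (1 + c)/m = (1 + 0.441) / 2.4 ≈ 0.600417.
With c = 0.441 and e = 0.073, the required reserve ratio is 0.600417 − 0.441 − 0.073 = 0.086417.

8.64%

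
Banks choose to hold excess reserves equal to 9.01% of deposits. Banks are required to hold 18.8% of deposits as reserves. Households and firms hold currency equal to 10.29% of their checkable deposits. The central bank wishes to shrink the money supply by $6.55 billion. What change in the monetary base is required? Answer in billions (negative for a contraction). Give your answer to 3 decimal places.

-2.263 billion

The money multiplier is m = (1 + c) / (rr + e + c) = (1 + 0.1029) / (0.188 + 0.0901 + 0.1029) ≈ 2.89475.
ΔMB = ΔM / m = (−6.55) / 2.89475 ≈ -2.2627 billion.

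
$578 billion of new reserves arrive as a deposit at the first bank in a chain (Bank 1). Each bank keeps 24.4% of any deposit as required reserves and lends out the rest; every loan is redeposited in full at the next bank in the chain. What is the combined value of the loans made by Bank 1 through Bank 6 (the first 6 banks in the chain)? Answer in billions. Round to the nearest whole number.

Bank i lends (1 − rr)^i of the original deposit: Bank 1 lends 578·0.7560 = 436.9680, Bank 2 lends 578·0.7560² ≈ 330.3478, and so on.
Summing a geometric series: total = 578·[0.7560·(1 − 0.7560^6) / (1 − 0.7560)] ≈ 1456.5107 billion.

$1457 billion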